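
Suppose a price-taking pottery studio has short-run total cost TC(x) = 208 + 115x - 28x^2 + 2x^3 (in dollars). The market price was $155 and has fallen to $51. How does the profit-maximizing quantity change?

Output falls from 10 to 8

MC = 115 - 56x + 6x^2; the shutdown threshold is min AVC = $17 (at x = 7).
At P = $155 ≥ min AVC, set P = MC on the rising branch: x = 10.
At P = $51 ≥ min AVC, set P = MC: x = 8. The firm stays open but cuts output.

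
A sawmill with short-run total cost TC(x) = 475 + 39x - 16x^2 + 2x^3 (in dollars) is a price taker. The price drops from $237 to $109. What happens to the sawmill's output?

Output falls from 9 to 7

AVC = 39 - 16x + 2x^2, minimized at x = 4 where min AVC = $7. MC = 39 - 32x + 6x^2.
With P = $237 above the shutdown price, P = MC gives x = 9.
At P = $109 ≥ min AVC, set P = MC: x = 7. The firm stays open but cuts output.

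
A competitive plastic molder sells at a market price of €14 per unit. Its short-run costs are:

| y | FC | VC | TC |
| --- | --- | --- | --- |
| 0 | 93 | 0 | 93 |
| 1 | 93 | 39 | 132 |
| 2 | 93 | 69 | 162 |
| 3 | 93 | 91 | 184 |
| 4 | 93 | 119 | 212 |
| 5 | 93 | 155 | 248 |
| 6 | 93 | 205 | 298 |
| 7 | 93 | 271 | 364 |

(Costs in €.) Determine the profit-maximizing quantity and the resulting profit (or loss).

Tabulate TR − TC: y=0: -93; y=1: -118; y=2: -134; y=3: -142; y=4: -156; y=5: -178; y=6: -214; y=7: -266.
Profit is highest at y = 0. Equivalently, the lowest AVC in the table is 119/4 ≈ €29.75 at y = 4, and P = €14 falls below it — price never covers variable cost, so the firm shuts down and loses only its fixed cost.

y = 0 (shut down); profit = -€93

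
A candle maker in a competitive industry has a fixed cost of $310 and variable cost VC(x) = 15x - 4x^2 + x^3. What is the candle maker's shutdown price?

The firm shuts down when price falls below the minimum of average variable cost. AVC = VC/x = 15 - 4x + x^2.
At the minimum of AVC, MC = AVC. MC = 15 - 8x + 3x^2; setting MC = AVC gives 2x^2 - 4x = 0, so x = 2. min AVC = 11.
So the shutdown price is $11.

$11 per unit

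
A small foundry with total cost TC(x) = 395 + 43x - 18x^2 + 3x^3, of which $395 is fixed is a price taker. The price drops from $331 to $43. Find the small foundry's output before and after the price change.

Output falls from 8 to 4

AVC = 43 - 18x + 3x^2, minimized at x = 3 where min AVC = $16. MC = 43 - 36x + 9x^2.
At P = $331 ≥ min AVC, set P = MC on the rising branch: x = 8.
At P = $43 ≥ min AVC, set P = MC: x = 4. The firm stays open but cuts output.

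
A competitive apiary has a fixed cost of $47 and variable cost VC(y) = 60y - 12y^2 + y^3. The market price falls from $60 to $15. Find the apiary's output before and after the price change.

AVC = 60 - 12y + y^2, minimized at y = 6 where min AVC = $24. MC = 60 - 24y + 3y^2.
With P = $60 above the shutdown price, P = MC gives y = 8.
At P = $15 < min AVC = $24, price no longer covers variable cost at any output, so the firm shuts down: y = 0.

Output falls from 8 to 0 (the firm shuts down)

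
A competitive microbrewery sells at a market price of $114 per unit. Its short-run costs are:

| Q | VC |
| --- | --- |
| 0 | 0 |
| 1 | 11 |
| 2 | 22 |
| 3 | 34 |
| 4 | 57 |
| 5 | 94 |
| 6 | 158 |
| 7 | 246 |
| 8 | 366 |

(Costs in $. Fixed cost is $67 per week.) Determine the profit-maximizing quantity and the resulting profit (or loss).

Q = 7; profit = $485

Profit at each row (π = 114Q − TC): Q=0: -67; Q=1: 36; Q=2: 139; Q=3: 241; Q=4: 332; Q=5: 409; Q=6: 459; Q=7: 485; Q=8: 479.
Profit is maximized at Q = 7. AVC there is 246/7 = $35.14 ≤ P, so producing beats shutting down (which would give -$67).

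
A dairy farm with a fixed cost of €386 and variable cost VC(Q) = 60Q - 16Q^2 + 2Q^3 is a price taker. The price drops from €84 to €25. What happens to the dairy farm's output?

Output falls from 6 to 0 (the firm shuts down)

MC = 60 - 32Q + 6Q^2; the shutdown threshold is min AVC = €28 (at Q = 4).
At P = €84 ≥ min AVC, set P = MC on the rising branch: Q = 6.
At P = €25 < min AVC = €28, price no longer covers variable cost at any output, so the firm shuts down: Q = 0.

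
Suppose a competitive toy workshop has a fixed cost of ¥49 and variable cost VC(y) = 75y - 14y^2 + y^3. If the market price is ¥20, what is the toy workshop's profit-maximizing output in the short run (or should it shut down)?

Shut down

Variable cost is VC = 75y - 14y^2 + y^3, so AVC = VC/y = 75 - 14y + y^2 and MC = dTC/dy = 75 - 28y + 3y^2.
AVC is minimized where dAVC/dy = -14 + 2y = 0, at y = 7; min AVC = 75 - 14·7 + 7^2 = ¥26.
With P < min AVC (¥20 < ¥26), every unit sold adds to the loss.
The firm minimizes its loss by shutting down and losing only its fixed cost of ¥49.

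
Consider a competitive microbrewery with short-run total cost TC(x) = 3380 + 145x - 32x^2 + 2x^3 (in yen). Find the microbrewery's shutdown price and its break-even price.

AVC = 145 - 32x + 2x^2; minimized at x = 8, giving min AVC = ¥17. That is the shutdown price.
ATC = 3380/x + 145 - 32x + 2x^2. Setting dATC/dx = −3380/x^2 − 32 + 4x = 0 gives x = 13 (since 4·13^3 − 32·13^2 = 3380).
min ATC = 3380/13 + 145 − 32·13 + 2·13^2 = ¥327. That is the break-even price.
For ¥17 ≤ P < ¥327 the firm produces at a loss; below ¥17 it shuts down.

Shutdown price = ¥17; break-even price = ¥327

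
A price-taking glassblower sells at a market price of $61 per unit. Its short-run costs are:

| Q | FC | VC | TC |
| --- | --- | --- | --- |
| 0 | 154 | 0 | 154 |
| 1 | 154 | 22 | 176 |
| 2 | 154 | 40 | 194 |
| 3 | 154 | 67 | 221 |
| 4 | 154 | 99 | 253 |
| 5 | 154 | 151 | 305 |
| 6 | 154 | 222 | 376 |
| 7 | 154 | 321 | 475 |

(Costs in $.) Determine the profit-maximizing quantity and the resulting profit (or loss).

Profit at each row (π = 61Q − TC): Q=0: -154; Q=1: -115; Q=2: -72; Q=3: -38; Q=4: -9; Q=5: 0; Q=6: -10; Q=7: -48.
Profit is maximized at Q = 5. AVC there is 151/5 = $30.20 ≤ P, so producing beats shutting down (which would give -$154).

Q = 5; profit = $0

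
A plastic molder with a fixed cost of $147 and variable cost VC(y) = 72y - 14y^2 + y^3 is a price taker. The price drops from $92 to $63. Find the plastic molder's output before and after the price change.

MC = 72 - 28y + 3y^2; the shutdown threshold is min AVC = $23 (at y = 7).
With P = $92 above the shutdown price, P = MC gives y = 10.
At P = $63 ≥ min AVC, set P = MC: y = 9. The firm stays open but cuts output.

Output falls from 10 to 9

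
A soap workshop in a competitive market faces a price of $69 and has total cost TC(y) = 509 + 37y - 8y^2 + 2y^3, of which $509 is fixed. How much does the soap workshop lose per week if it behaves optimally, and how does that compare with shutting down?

AVC = 37 - 8y + 2y^2 has its minimum $29 at y = 2; price $69 clears that bar, so the firm operates.
MC = 37 - 16y + 6y^2. Setting P = MC and taking the root on the rising branch gives y* = 4.
TR = 69·4 = 276. TC = 509 + 148 = 657. Profit = 276 − 657 = -$381.
Shutting down would mean losing the fixed cost of $509, so operating at a loss of $381 is better by $128.

Profit = -$381 at y = 4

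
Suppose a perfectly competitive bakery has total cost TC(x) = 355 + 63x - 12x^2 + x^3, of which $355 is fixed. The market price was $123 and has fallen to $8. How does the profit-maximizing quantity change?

Output falls from 10 to 0 (the firm shuts down)

AVC = 63 - 12x + x^2, minimized at x = 6 where min AVC = $27. MC = 63 - 24x + 3x^2.
With P = $123 above the shutdown price, P = MC gives x = 10.
At P = $8 < min AVC = $27, price no longer covers variable cost at any output, so the firm shuts down: x = 0.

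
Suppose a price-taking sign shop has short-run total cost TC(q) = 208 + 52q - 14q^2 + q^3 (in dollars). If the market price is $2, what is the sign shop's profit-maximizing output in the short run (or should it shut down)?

Shut down

Strip out fixed cost: VC = 52q - 14q^2 + q^3. Then AVC = 52 - 14q + q^2 and MC = 52 - 28q + 3q^2.
AVC hits its minimum where MC = AVC, at q = 7, giving min AVC = 52 - 14·7 + 7^2 = $3.
Since P = $2 < min AVC = $3, price fails to cover variable cost at any output.
Shutting down limits the loss to fixed cost, $208.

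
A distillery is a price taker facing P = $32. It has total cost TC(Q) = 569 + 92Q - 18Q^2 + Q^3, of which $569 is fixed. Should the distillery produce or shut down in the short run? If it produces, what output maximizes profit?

Produce at Q = 10

From TC, MC = TC'(Q) = 92 - 36Q + 3Q^2 and AVC = VC/Q = 92 - 18Q + Q^2.
AVC is minimized where dAVC/dQ = -18 + 2Q = 0, at Q = 9; min AVC = 92 - 18·9 + 9^2 = $11.
Since P = $32 ≥ min AVC = $11, price covers variable cost and the firm should produce.
P = MC gives 60 - 36Q + 3Q^2 = 0, with roots 2 and 10. Take the larger (rising MC): Q* = 10.
Check: AVC at Q = 10 is $12 ≤ P, so revenue covers variable cost.
Profit = P·Q − TC = 32·10 − 689 = -$369, a loss, but smaller than the $569 fixed cost the firm would lose by shutting down.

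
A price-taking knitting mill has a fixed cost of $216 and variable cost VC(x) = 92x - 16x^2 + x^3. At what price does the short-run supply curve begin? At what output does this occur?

$28 per unit, at x = 8

Short-run supply begins at min AVC. From VC = 92x - 16x^2 + x^3, AVC = 92 - 16x + x^2.
dAVC/dx = -16 + 2x = 0 gives x = 8. min AVC = 92 - 16·8 + 8^2 = 28.
So the shutdown price is $28.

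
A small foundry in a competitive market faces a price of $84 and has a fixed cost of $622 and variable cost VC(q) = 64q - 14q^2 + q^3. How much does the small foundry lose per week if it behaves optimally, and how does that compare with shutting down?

AVC = 64 - 14q + q^2 has its minimum $15 at q = 7; price $84 clears that bar, so the firm operates.
MC = 64 - 28q + 3q^2. Setting P = MC and taking the root on the rising branch gives q* = 10.
TR = 84·10 = 840. TC = 622 + 240 = 862. Profit = 840 − 862 = -$22.
Shutting down would mean losing the fixed cost of $622, so operating at a loss of $22 is better by $600.

Profit = -$22 at q = 10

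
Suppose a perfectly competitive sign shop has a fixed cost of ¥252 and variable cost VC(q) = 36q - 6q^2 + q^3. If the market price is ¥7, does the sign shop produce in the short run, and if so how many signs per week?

From TC, MC = TC'(q) = 36 - 12q + 3q^2 and AVC = VC/q = 36 - 6q + q^2.
AVC hits its minimum where MC = AVC, at q = 3, giving min AVC = 36 - 6·3 + 3^2 = ¥27.
P = ¥7 lies below min AVC = ¥27; no output level covers variable cost.
The firm minimizes its loss by shutting down and losing only its fixed cost of ¥252.

Shut down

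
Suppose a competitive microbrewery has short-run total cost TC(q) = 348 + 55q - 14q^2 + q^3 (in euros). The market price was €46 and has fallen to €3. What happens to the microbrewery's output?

MC = 55 - 28q + 3q^2; the shutdown threshold is min AVC = €6 (at q = 7).
At P = €46 ≥ min AVC, set P = MC on the rising branch: q = 9.
At P = €3 < min AVC = €6, price no longer covers variable cost at any output, so the firm shuts down: q = 0.

Output falls from 9 to 0 (the firm shuts down)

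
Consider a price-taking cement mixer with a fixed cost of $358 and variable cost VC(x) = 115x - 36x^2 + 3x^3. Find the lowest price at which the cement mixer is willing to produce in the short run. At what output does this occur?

The firm shuts down when price falls below the minimum of average variable cost. AVC = VC/x = 115 - 36x + 3x^2.
dAVC/dx = -36 + 6x = 0 gives x = 6. min AVC = 115 - 36·6 + 3·6^2 = 7.
So the shutdown price is $7.

$7 per unit, at x = 6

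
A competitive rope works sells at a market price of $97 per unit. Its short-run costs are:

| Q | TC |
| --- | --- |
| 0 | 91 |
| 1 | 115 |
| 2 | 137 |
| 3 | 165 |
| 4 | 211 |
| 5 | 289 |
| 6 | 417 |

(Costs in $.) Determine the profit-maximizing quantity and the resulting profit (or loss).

Tabulate TR − TC: Q=0: -91; Q=1: -18; Q=2: 57; Q=3: 126; Q=4: 177; Q=5: 196; Q=6: 165.
Profit is maximized at Q = 5. AVC there is 198/5 = $39.60 ≤ P, so producing beats shutting down (which would give -$91).

Q = 5; profit = $196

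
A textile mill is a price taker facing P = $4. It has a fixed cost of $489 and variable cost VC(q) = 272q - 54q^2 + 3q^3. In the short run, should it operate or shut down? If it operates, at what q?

Shut down

Strip out fixed cost: VC = 272q - 54q^2 + 3q^3. Then AVC = 272 - 54q + 3q^2 and MC = 272 - 108q + 9q^2.
AVC is minimized where dAVC/dq = -54 + 6q = 0, at q = 9; min AVC = 272 - 54·9 + 3·9^2 = $29.
P = $4 lies below min AVC = $29; no output level covers variable cost.
The firm minimizes its loss by shutting down and losing only its fixed cost of $489.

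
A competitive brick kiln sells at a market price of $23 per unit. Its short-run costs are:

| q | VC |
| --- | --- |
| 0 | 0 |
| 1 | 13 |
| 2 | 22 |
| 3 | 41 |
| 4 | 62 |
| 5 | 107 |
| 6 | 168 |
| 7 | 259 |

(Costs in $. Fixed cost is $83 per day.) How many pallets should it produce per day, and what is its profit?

q = 4; profit = -$53

Profit at each row (π = 23q − TC): q=0: -83; q=1: -73; q=2: -59; q=3: -55; q=4: -53; q=5: -75; q=6: -113; q=7: -181.
Profit is maximized at q = 4. AVC there is 62/4 = $15.50 ≤ P, so producing beats shutting down (which would give -$83).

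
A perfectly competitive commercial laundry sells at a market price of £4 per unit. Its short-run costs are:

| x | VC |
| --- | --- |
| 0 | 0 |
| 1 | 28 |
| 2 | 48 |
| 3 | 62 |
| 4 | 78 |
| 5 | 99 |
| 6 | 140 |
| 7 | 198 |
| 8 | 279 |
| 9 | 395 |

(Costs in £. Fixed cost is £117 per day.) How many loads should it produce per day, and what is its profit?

x = 0 (shut down); profit = -£117

Profit at each row (π = 4x − TC): x=0: -117; x=1: -141; x=2: -157; x=3: -167; x=4: -179; x=5: -196; x=6: -233; x=7: -287; x=8: -364; x=9: -476.
Profit is highest at x = 0. Equivalently, the lowest AVC in the table is 78/4 ≈ £19.50 at x = 4, and P = £4 falls below it — price never covers variable cost, so the firm shuts down and loses only its fixed cost.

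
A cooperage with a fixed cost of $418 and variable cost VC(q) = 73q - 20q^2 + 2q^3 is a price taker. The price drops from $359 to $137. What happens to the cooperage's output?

MC = 73 - 40q + 6q^2; the shutdown threshold is min AVC = $23 (at q = 5).
With P = $359 above the shutdown price, P = MC gives q = 11.
At P = $137 ≥ min AVC, set P = MC: q = 8. The firm stays open but cuts output.

Output falls from 11 to 8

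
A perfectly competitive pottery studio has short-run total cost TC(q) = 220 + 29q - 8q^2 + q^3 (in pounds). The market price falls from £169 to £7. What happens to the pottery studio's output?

MC = 29 - 16q + 3q^2; the shutdown threshold is min AVC = £13 (at q = 4).
At P = £169 ≥ min AVC, set P = MC on the rising branch: q = 10.
At P = £7 < min AVC = £13, price no longer covers variable cost at any output, so the firm shuts down: q = 0.

Output falls from 10 to 0 (the firm shuts down)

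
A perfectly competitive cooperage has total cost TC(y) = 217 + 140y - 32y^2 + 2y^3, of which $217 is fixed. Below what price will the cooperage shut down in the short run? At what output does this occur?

Short-run supply begins at min AVC. From VC = 140y - 32y^2 + 2y^3, AVC = 140 - 32y + 2y^2.
At the minimum of AVC, MC = AVC. MC = 140 - 64y + 6y^2; setting MC = AVC gives 4y^2 - 32y = 0, so y = 8. min AVC = 12.
For P < $12 the firm produces nothing.

$12 per unit, at y = 8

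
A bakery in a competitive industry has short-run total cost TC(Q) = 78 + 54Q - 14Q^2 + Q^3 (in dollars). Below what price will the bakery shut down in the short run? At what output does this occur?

$5 per unit, at Q = 7

Short-run supply begins at min AVC. From VC = 54Q - 14Q^2 + Q^3, AVC = 54 - 14Q + Q^2.
dAVC/dQ = -14 + 2Q = 0 gives Q = 7. min AVC = 54 - 14·7 + 7^2 = 5.
So the shutdown price is $5.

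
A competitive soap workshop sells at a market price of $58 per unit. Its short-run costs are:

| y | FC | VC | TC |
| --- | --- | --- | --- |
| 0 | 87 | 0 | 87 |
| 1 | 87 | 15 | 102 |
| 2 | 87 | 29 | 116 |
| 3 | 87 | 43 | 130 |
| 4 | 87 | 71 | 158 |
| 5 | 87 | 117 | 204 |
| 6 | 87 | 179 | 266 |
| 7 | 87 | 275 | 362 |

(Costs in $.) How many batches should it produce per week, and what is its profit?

y = 5; profit = $86

Tabulate TR − TC: y=0: -87; y=1: -44; y=2: 0; y=3: 44; y=4: 74; y=5: 86; y=6: 82; y=7: 44.
Profit is maximized at y = 5. AVC there is 117/5 = $23.40 ≤ P, so producing beats shutting down (which would give -$87).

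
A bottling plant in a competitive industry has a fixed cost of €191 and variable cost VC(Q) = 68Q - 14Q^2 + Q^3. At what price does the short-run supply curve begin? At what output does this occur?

Short-run supply begins at min AVC. From VC = 68Q - 14Q^2 + Q^3, AVC = 68 - 14Q + Q^2.
dAVC/dQ = -14 + 2Q = 0 gives Q = 7. min AVC = 68 - 14·7 + 7^2 = 19.
For P < €19 the firm produces nothing.

€19 per unit, at Q = 7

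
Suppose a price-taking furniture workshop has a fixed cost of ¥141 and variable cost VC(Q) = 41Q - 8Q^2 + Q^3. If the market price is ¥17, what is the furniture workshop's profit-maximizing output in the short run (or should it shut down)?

Variable cost is VC = 41Q - 8Q^2 + Q^3, so AVC = VC/Q = 41 - 8Q + Q^2 and MC = dTC/dQ = 41 - 16Q + 3Q^2.
The AVC parabola has its vertex at Q = 8/2 = 4, where AVC = 41 - 8·4 + 4^2 = ¥25.
With P < min AVC (¥17 < ¥25), every unit sold adds to the loss.
Shutting down limits the loss to fixed cost, ¥141.

Shut down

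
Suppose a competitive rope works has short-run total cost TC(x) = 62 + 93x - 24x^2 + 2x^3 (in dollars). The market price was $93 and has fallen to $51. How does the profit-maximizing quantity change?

MC = 93 - 48x + 6x^2; the shutdown threshold is min AVC = $21 (at x = 6).
At P = $93 ≥ min AVC, set P = MC on the rising branch: x = 8.
At P = $51 ≥ min AVC, set P = MC: x = 7. The firm stays open but cuts output.

Output falls from 8 to 7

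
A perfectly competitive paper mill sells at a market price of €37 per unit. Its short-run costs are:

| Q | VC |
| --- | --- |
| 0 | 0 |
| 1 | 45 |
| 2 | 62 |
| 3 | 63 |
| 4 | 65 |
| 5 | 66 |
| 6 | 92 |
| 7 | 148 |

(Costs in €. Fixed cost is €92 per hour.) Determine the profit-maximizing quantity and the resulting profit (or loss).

Q = 6; profit = €38

Compute π = P·Q − TC at each output: Q=0: -92; Q=1: -100; Q=2: -80; Q=3: -44; Q=4: -9; Q=5: 27; Q=6: 38; Q=7: 19.
Profit is maximized at Q = 6. AVC there is 92/6 = €15.33 ≤ P, so producing beats shutting down (which would give -€92).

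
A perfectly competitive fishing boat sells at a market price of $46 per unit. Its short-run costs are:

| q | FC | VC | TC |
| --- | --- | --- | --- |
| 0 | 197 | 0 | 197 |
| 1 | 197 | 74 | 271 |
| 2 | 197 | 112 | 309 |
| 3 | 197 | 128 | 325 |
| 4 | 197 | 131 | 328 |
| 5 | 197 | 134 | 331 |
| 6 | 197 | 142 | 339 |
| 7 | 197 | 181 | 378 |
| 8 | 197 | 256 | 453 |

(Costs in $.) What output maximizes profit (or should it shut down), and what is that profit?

q = 7; profit = -$56

Profit at each row (π = 46q − TC): q=0: -197; q=1: -225; q=2: -217; q=3: -187; q=4: -144; q=5: -101; q=6: -63; q=7: -56; q=8: -85.
Profit is maximized at q = 7. AVC there is 181/7 = $25.86 ≤ P, so producing beats shutting down (which would give -$197).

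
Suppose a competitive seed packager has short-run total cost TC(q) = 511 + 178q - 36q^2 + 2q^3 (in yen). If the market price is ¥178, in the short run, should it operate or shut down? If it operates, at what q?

Variable cost is VC = 178q - 36q^2 + 2q^3, so AVC = VC/q = 178 - 36q + 2q^2 and MC = dTC/dq = 178 - 72q + 6q^2.
AVC is minimized where dAVC/dq = -36 + 4q = 0, at q = 9; min AVC = 178 - 36·9 + 2·9^2 = ¥16.
P = ¥178 exceeds min AVC = ¥16, so the firm stays open.
Set P = MC: 178 = 178 - 72q + 6q^2 → -72q + 6q^2 = 0. The roots are q = 0 and q = 12; the profit-maximizing output is on the rising part of MC, so q* = 12.
Check: AVC at q = 12 is ¥34 ≤ P, so revenue covers variable cost.
Profit = P·q − TC = 178·12 − 919 = ¥1217.

Produce at q = 12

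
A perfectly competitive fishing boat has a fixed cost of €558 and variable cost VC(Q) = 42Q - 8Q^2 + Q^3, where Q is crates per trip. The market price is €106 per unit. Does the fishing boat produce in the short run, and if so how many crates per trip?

From TC, MC = TC'(Q) = 42 - 16Q + 3Q^2 and AVC = VC/Q = 42 - 8Q + Q^2.
The AVC parabola has its vertex at Q = 8/2 = 4, where AVC = 42 - 8·4 + 4^2 = €26.
Since P = €106 ≥ min AVC = €26, price covers variable cost and the firm should produce.
P = MC gives -64 - 16Q + 3Q^2 = 0, with roots -8/3 and 8. Take the larger (rising MC): Q* = 8.
Check: AVC at Q = 8 is €42 ≤ P, so revenue covers variable cost.
Profit = P·Q − TC = 106·8 − 894 = -€46, a loss, but smaller than the €558 fixed cost the firm would lose by shutting down.

Produce at Q = 8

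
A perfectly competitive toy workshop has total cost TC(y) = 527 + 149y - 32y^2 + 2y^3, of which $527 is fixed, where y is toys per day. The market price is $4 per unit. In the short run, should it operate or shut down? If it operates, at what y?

Shut down

Strip out fixed cost: VC = 149y - 32y^2 + 2y^3. Then AVC = 149 - 32y + 2y^2 and MC = 149 - 64y + 6y^2.
AVC is minimized where dAVC/dy = -32 + 4y = 0, at y = 8; min AVC = 149 - 32·8 + 2·8^2 = $21.
P = $4 lies below min AVC = $21; no output level covers variable cost.
Shutting down limits the loss to fixed cost, $527.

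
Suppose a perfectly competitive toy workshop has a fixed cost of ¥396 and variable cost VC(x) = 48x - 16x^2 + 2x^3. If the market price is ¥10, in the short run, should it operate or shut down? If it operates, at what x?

Strip out fixed cost: VC = 48x - 16x^2 + 2x^3. Then AVC = 48 - 16x + 2x^2 and MC = 48 - 32x + 6x^2.
AVC is minimized where dAVC/dx = -16 + 4x = 0, at x = 4; min AVC = 48 - 16·4 + 2·4^2 = ¥16.
P = ¥10 lies below min AVC = ¥16; no output level covers variable cost.
Shutting down limits the loss to fixed cost, ¥396.

Shut down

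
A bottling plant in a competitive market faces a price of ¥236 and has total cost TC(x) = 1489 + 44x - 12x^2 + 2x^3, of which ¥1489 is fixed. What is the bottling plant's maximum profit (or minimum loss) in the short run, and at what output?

Profit = -¥209 at x = 8

AVC = 44 - 12x + 2x^2 has its minimum ¥26 at x = 3; price ¥236 clears that bar, so the firm operates.
MC = 44 - 24x + 6x^2. Setting P = MC and taking the root on the rising branch gives x* = 8.
TR = 236·8 = 1888. TC = 1489 + 608 = 2097. Profit = 1888 − 2097 = -¥209.
That loss of ¥209 beats the ¥1489 the firm would lose by shutting down; producing recovers ¥1280 of fixed cost.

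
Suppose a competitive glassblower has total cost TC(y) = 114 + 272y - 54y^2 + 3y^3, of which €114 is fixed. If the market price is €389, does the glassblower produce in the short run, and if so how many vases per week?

Produce at y = 13

From TC, MC = TC'(y) = 272 - 108y + 9y^2 and AVC = VC/y = 272 - 54y + 3y^2.
AVC is minimized where dAVC/dy = -54 + 6y = 0, at y = 9; min AVC = 272 - 54·9 + 3·9^2 = €29.
Because €389 ≥ €29, revenue can cover variable cost; the firm operates.
P = MC gives -117 - 108y + 9y^2 = 0, with roots -1 and 13. Take the larger (rising MC): y* = 13.
Check: AVC at y = 13 is €77 ≤ P, so revenue covers variable cost.
Profit = P·y − TC = 389·13 − 1115 = €3942.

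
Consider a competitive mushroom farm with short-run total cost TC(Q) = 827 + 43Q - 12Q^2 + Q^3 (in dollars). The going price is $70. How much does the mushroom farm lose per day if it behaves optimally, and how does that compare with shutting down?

AVC = 43 - 12Q + Q^2; min AVC = $7 at Q = 6. Since P = $70 ≥ min AVC, the firm produces.
With MC = 43 - 24Q + 3Q^2, P = MC on the upward-sloping part at Q* = 9.
TR = 70·9 = 630. TC = 827 + 144 = 971. Profit = 630 − 971 = -$341.
That loss of $341 beats the $827 the firm would lose by shutting down; producing recovers $486 of fixed cost.

Profit = -$341 at Q = 9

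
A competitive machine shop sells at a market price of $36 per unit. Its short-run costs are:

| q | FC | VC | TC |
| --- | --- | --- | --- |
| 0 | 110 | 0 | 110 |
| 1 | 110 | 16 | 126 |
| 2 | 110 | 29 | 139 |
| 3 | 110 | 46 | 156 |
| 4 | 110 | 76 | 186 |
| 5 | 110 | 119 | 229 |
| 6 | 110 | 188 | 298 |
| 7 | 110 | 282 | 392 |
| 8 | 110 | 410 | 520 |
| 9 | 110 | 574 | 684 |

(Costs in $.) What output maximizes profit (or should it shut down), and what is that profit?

Profit at each row (π = 36q − TC): q=0: -110; q=1: -90; q=2: -67; q=3: -48; q=4: -42; q=5: -49; q=6: -82; q=7: -140; q=8: -232; q=9: -360.
Profit is maximized at q = 4. AVC there is 76/4 = $19 ≤ P, so producing beats shutting down (which would give -$110).

q = 4; profit = -$42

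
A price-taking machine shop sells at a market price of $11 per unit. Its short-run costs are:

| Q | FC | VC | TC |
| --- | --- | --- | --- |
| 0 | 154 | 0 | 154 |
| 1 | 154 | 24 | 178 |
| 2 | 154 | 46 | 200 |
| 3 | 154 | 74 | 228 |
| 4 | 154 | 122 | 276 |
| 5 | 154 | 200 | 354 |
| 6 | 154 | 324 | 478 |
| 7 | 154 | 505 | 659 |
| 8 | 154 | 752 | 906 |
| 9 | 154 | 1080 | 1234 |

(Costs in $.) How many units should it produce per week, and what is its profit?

Profit at each row (π = 11Q − TC): Q=0: -154; Q=1: -167; Q=2: -178; Q=3: -195; Q=4: -232; Q=5: -299; Q=6: -412; Q=7: -582; Q=8: -818; Q=9: -1135.
Profit is highest at Q = 0. Equivalently, the lowest AVC in the table is 46/2 ≈ $23 at Q = 2, and P = $11 falls below it — price never covers variable cost, so the firm shuts down and loses only its fixed cost.

Q = 0 (shut down); profit = -$154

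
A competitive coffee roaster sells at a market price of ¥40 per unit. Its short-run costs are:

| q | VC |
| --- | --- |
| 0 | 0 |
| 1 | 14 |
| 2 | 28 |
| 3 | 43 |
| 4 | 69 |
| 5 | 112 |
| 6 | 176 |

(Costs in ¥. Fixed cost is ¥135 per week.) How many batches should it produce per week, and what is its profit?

q = 4; profit = -¥44

Compute π = P·q − TC at each output: q=0: -135; q=1: -109; q=2: -83; q=3: -58; q=4: -44; q=5: -47; q=6: -71.
Profit is maximized at q = 4. AVC there is 69/4 = ¥17.25 ≤ P, so producing beats shutting down (which would give -¥135).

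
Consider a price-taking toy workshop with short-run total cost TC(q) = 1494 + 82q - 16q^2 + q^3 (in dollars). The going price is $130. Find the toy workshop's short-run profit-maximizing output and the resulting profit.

Profit = -$342 at q = 12

AVC = 82 - 16q + q^2 has its minimum $18 at q = 8; price $130 clears that bar, so the firm operates.
With MC = 82 - 32q + 3q^2, P = MC on the upward-sloping part at q* = 12.
TR = 130·12 = 1560. TC = 1494 + 408 = 1902. Profit = 1560 − 1902 = -$342.
By producing, the firm covers all variable cost plus $1152 of fixed cost; shutting down would lose the full $1494.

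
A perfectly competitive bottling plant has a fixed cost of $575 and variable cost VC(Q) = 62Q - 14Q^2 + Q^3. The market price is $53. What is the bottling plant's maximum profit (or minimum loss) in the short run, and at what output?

AVC = 62 - 14Q + Q^2 has its minimum $13 at Q = 7; price $53 clears that bar, so the firm operates.
With MC = 62 - 28Q + 3Q^2, P = MC on the upward-sloping part at Q* = 9.
TR = 53·9 = 477. TC = 575 + 153 = 728. Profit = 477 − 728 = -$251.
By producing, the firm covers all variable cost plus $324 of fixed cost; shutting down would lose the full $575.

Profit = -$251 at Q = 9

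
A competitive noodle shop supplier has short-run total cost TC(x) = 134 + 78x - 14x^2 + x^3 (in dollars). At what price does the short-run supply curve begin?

$29 per unit

The firm shuts down when price falls below the minimum of average variable cost. AVC = VC/x = 78 - 14x + x^2.
At the minimum of AVC, MC = AVC. MC = 78 - 28x + 3x^2; setting MC = AVC gives 2x^2 - 14x = 0, so x = 7. min AVC = 29.
So the shutdown price is $29.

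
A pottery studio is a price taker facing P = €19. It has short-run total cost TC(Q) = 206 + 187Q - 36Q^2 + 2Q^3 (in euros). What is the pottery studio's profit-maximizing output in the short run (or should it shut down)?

Shut down

Strip out fixed cost: VC = 187Q - 36Q^2 + 2Q^3. Then AVC = 187 - 36Q + 2Q^2 and MC = 187 - 72Q + 6Q^2.
AVC is minimized where dAVC/dQ = -36 + 4Q = 0, at Q = 9; min AVC = 187 - 36·9 + 2·9^2 = €25.
With P < min AVC (€19 < €25), every unit sold adds to the loss.
Best response: produce nothing and absorb the €206 fixed cost.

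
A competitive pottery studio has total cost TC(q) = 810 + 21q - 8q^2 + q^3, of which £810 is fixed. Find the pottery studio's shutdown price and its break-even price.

Shutdown price = min AVC. AVC = 21 - 8q + q^2, with vertex at q = 4 and minimum £5.
ATC = 810/q + 21 - 8q + q^2. Setting dATC/dq = −810/q^2 − 8 + 2q = 0 gives q = 9 (since 2·9^3 − 8·9^2 = 810).
min ATC = 810/9 + 21 − 8·9 + 9^2 = £120. That is the break-even price.
Between these two prices the firm operates at a loss; above £120 it earns a profit.

Shutdown price = £5; break-even price = £120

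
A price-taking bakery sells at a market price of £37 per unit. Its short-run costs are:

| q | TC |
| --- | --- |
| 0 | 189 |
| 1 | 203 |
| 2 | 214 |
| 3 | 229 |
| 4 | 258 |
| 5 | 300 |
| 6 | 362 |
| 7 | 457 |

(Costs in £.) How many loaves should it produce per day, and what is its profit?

Tabulate TR − TC: q=0: -189; q=1: -166; q=2: -140; q=3: -118; q=4: -110; q=5: -115; q=6: -140; q=7: -198.
Profit is maximized at q = 4. AVC there is 69/4 = £17.25 ≤ P, so producing beats shutting down (which would give -£189).

q = 4; profit = -£110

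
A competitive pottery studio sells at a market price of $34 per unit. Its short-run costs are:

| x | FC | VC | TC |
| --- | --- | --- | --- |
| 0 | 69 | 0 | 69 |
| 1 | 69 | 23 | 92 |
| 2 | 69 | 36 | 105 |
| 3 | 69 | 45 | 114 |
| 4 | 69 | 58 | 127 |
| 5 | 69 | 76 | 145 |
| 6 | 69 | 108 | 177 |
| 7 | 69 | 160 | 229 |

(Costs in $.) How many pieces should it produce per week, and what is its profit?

Compute π = P·x − TC at each output: x=0: -69; x=1: -58; x=2: -37; x=3: -12; x=4: 9; x=5: 25; x=6: 27; x=7: 9.
Profit is maximized at x = 6. AVC there is 108/6 = $18 ≤ P, so producing beats shutting down (which would give -$69).

x = 6; profit = $27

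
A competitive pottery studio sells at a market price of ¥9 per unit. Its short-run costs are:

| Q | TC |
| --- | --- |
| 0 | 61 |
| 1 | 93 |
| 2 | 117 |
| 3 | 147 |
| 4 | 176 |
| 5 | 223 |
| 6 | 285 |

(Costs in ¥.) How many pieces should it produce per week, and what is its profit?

Compute π = P·Q − TC at each output: Q=0: -61; Q=1: -84; Q=2: -99; Q=3: -120; Q=4: -140; Q=5: -178; Q=6: -231.
Profit is highest at Q = 0. Equivalently, the lowest AVC in the table is 56/2 ≈ ¥28 at Q = 2, and P = ¥9 falls below it — price never covers variable cost, so the firm shuts down and loses only its fixed cost.

Q = 0 (shut down); profit = -¥61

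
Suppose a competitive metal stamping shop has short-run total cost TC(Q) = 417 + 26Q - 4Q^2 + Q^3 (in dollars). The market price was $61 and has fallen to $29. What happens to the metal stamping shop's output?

AVC = 26 - 4Q + Q^2, minimized at Q = 2 where min AVC = $22. MC = 26 - 8Q + 3Q^2.
At P = $61 ≥ min AVC, set P = MC on the rising branch: Q = 5.
At P = $29 ≥ min AVC, set P = MC: Q = 3. The firm stays open but cuts output.

Output falls from 5 to 3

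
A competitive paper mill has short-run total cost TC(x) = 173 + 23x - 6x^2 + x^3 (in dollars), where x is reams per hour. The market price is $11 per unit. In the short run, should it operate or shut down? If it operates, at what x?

Strip out fixed cost: VC = 23x - 6x^2 + x^3. Then AVC = 23 - 6x + x^2 and MC = 23 - 12x + 3x^2.
AVC is minimized where dAVC/dx = -6 + 2x = 0, at x = 3; min AVC = 23 - 6·3 + 3^2 = $14.
P = $11 lies below min AVC = $14; no output level covers variable cost.
Shutting down limits the loss to fixed cost, $173.

Shut down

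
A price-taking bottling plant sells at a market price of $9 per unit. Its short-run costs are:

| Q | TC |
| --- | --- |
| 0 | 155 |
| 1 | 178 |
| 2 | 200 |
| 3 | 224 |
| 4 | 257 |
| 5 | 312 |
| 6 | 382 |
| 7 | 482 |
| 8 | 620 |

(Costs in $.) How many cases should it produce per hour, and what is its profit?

Q = 0 (shut down); profit = -$155

Tabulate TR − TC: Q=0: -155; Q=1: -169; Q=2: -182; Q=3: -197; Q=4: -221; Q=5: -267; Q=6: -328; Q=7: -419; Q=8: -548.
Profit is highest at Q = 0. Equivalently, the lowest AVC in the table is 45/2 ≈ $22.50 at Q = 2, and P = $9 falls below it — price never covers variable cost, so the firm shuts down and loses only its fixed cost.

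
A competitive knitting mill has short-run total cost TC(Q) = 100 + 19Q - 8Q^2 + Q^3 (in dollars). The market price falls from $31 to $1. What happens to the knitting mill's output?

MC = 19 - 16Q + 3Q^2; the shutdown threshold is min AVC = $3 (at Q = 4).
At P = $31 ≥ min AVC, set P = MC on the rising branch: Q = 6.
At P = $1 < min AVC = $3, price no longer covers variable cost at any output, so the firm shuts down: Q = 0.

Output falls from 6 to 0 (the firm shuts down)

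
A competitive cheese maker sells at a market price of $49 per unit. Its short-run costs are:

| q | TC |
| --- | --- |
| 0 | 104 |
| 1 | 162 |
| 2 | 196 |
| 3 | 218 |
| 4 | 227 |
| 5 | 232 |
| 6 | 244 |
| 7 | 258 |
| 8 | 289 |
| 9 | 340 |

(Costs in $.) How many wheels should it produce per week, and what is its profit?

Compute π = P·q − TC at each output: q=0: -104; q=1: -113; q=2: -98; q=3: -71; q=4: -31; q=5: 13; q=6: 50; q=7: 85; q=8: 103; q=9: 101.
Profit is maximized at q = 8. AVC there is 185/8 = $23.12 ≤ P, so producing beats shutting down (which would give -$104).

q = 8; profit = $103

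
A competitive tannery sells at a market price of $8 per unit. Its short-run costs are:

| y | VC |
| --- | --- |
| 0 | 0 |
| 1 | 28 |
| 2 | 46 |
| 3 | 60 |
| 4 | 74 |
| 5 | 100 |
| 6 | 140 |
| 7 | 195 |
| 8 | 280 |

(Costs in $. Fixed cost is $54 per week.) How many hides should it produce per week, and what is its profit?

Profit at each row (π = 8y − TC): y=0: -54; y=1: -74; y=2: -84; y=3: -90; y=4: -96; y=5: -114; y=6: -146; y=7: -193; y=8: -270.
Profit is highest at y = 0. Equivalently, the lowest AVC in the table is 74/4 ≈ $18.50 at y = 4, and P = $8 falls below it — price never covers variable cost, so the firm shuts down and loses only its fixed cost.

y = 0 (shut down); profit = -$54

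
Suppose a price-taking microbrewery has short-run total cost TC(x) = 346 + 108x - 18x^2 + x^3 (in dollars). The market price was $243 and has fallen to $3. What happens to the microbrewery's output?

Output falls from 15 to 0 (the firm shuts down)

AVC = 108 - 18x + x^2, minimized at x = 9 where min AVC = $27. MC = 108 - 36x + 3x^2.
At P = $243 ≥ min AVC, set P = MC on the rising branch: x = 15.
At P = $3 < min AVC = $27, price no longer covers variable cost at any output, so the firm shuts down: x = 0.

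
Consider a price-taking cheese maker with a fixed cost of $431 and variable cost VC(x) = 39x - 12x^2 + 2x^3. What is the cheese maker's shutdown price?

$21 per unit

The firm shuts down when price falls below the minimum of average variable cost. AVC = VC/x = 39 - 12x + 2x^2.
dAVC/dx = -12 + 4x = 0 gives x = 3. min AVC = 39 - 12·3 + 2·3^2 = 21.
So the shutdown price is $21.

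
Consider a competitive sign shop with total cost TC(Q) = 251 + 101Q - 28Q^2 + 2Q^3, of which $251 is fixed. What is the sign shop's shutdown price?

Short-run supply begins at min AVC. From VC = 101Q - 28Q^2 + 2Q^3, AVC = 101 - 28Q + 2Q^2.
dAVC/dQ = -28 + 4Q = 0 gives Q = 7. min AVC = 101 - 28·7 + 2·7^2 = 3.
The firm shuts down for any P below $3.

$3 per unit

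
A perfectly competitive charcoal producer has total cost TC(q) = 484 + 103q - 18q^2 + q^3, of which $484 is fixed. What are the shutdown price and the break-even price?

AVC = 103 - 18q + q^2; minimized at q = 9, giving min AVC = $22. That is the shutdown price.
ATC = 484/q + 103 - 18q + q^2. Setting dATC/dq = −484/q^2 − 18 + 2q = 0 gives q = 11 (since 2·11^3 − 18·11^2 = 484).
min ATC = 484/11 + 103 − 18·11 + 11^2 = $70. That is the break-even price.
Between these two prices the firm operates at a loss; above $70 it earns a profit.

Shutdown price = $22; break-even price = $70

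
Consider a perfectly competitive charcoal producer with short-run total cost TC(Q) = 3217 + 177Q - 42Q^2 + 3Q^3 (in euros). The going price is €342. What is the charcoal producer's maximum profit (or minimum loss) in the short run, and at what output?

AVC = 177 - 42Q + 3Q^2; min AVC = €30 at Q = 7. Since P = €342 ≥ min AVC, the firm produces.
MC = 177 - 84Q + 9Q^2. Setting P = MC and taking the root on the rising branch gives Q* = 11.
TR = 342·11 = 3762. TC = 3217 + 858 = 4075. Profit = 3762 − 4075 = -€313.
Shutting down would mean losing the fixed cost of €3217, so operating at a loss of €313 is better by €2904.

Profit = -€313 at Q = 11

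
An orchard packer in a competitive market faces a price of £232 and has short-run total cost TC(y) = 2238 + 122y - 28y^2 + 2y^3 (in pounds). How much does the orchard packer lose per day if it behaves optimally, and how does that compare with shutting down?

AVC = 122 - 28y + 2y^2; min AVC = £24 at y = 7. Since P = £232 ≥ min AVC, the firm produces.
With MC = 122 - 56y + 6y^2, P = MC on the upward-sloping part at y* = 11.
TR = 232·11 = 2552. TC = 2238 + 616 = 2854. Profit = 2552 − 2854 = -£302.
By producing, the firm covers all variable cost plus £1936 of fixed cost; shutting down would lose the full £2238.

Profit = -£302 at y = 11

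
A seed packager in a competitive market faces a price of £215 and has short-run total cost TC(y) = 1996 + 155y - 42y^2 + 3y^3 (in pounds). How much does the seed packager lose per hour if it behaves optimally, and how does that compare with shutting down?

AVC = 155 - 42y + 3y^2 has its minimum £8 at y = 7; price £215 clears that bar, so the firm operates.
MC = 155 - 84y + 9y^2. Setting P = MC and taking the root on the rising branch gives y* = 10.
TR = 215·10 = 2150. TC = 1996 + 350 = 2346. Profit = 2150 − 2346 = -£196.
By producing, the firm covers all variable cost plus £1800 of fixed cost; shutting down would lose the full £1996.

Profit = -£196 at y = 10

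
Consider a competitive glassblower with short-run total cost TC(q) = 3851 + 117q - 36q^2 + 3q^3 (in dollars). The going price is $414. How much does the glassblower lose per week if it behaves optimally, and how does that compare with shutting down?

AVC = 117 - 36q + 3q^2; min AVC = $9 at q = 6. Since P = $414 ≥ min AVC, the firm produces.
MC = 117 - 72q + 9q^2. Setting P = MC and taking the root on the rising branch gives q* = 11.
TR = 414·11 = 4554. TC = 3851 + 924 = 4775. Profit = 4554 − 4775 = -$221.
Shutting down would mean losing the fixed cost of $3851, so operating at a loss of $221 is better by $3630.

Profit = -$221 at q = 11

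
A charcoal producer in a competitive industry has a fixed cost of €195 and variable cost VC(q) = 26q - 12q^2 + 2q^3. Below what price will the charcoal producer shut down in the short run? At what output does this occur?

The firm shuts down when price falls below the minimum of average variable cost. AVC = VC/q = 26 - 12q + 2q^2.
dAVC/dq = -12 + 4q = 0 gives q = 3. min AVC = 26 - 12·3 + 2·3^2 = 8.
For P < €8 the firm produces nothing.

€8 per unit, at q = 3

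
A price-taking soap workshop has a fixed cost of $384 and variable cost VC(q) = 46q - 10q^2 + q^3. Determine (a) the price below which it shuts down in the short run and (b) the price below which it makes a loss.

Shutdown price = $21; break-even price = $78

AVC = 46 - 10q + q^2; minimized at q = 5, giving min AVC = $21. That is the shutdown price.
ATC = 384/q + 46 - 10q + q^2. Setting dATC/dq = −384/q^2 − 10 + 2q = 0 gives q = 8 (since 2·8^3 − 10·8^2 = 384).
min ATC = 384/8 + 46 − 10·8 + 8^2 = $78. That is the break-even price.
Between these two prices the firm operates at a loss; above $78 it earns a profit.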